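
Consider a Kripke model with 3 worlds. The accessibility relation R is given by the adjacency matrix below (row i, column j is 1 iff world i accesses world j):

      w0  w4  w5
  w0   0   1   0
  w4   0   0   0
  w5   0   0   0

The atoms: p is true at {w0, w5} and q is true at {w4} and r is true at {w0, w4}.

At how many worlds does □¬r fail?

w0: successors {w4}; ¬r there: w4:F. ✗
w4: no successors, so □¬r holds vacuously. ✓
w5: no successors, so □¬r holds vacuously. ✓
Satisfying worlds: {w4, w5}.
So □¬r fails at the other 1 world.

1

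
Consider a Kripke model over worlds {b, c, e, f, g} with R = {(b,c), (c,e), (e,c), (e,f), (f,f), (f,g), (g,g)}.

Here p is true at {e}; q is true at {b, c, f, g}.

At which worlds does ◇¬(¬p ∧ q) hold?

b: successors {c}; ¬(¬p ∧ q) there: c:F. ✗
c: successors {e}; ¬(¬p ∧ q) there: e:T. ✓
e: successors {c, f}; ¬(¬p ∧ q) there: c:F, f:F. ✗
f: successors {f, g}; ¬(¬p ∧ q) there: f:F, g:F. ✗
g: successors {g}; ¬(¬p ∧ q) there: g:F. ✗

{c}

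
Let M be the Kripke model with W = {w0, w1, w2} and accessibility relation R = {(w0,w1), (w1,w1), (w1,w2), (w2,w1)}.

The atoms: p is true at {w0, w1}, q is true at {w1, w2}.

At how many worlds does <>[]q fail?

w0: successors {w1}; []q there: w1:T. ✓
w1: successors {w1, w2}; []q there: w1:T, w2:T. ✓
w2: successors {w1}; []q there: w1:T. ✓
Satisfying worlds: {w0, w1, w2}.
So <>[]q fails at the other 0 worlds.

0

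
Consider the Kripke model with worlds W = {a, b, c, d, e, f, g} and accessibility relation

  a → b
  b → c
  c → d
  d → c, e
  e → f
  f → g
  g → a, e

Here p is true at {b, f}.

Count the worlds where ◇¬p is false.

2

a: successors {b}; ¬p there: b:F. ✗
b: successors {c}; ¬p there: c:T. ✓
c: successors {d}; ¬p there: d:T. ✓
d: successors {c, e}; ¬p there: c:T, e:T. ✓
e: successors {f}; ¬p there: f:F. ✗
f: successors {g}; ¬p there: g:T. ✓
g: successors {a, e}; ¬p there: a:T, e:T. ✓
Satisfying worlds: {b, c, d, f, g}.
So ◇¬p fails at the other 2 worlds.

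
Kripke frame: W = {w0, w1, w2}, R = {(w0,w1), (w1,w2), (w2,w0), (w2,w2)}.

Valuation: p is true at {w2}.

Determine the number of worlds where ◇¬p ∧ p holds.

1

w0: ◇¬p is T, p is F. ✗
w1: ◇¬p is F, p is F. ✗
w2: ◇¬p is T, p is T. ✓
Satisfying worlds: {w2}.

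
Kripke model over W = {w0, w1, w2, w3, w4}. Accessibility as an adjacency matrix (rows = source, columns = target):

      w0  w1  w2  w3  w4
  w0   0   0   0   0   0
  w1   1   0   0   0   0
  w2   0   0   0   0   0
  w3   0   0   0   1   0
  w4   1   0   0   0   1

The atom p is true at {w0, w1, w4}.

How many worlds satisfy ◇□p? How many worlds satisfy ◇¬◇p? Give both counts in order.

2 and 3

For ◇□p:
w0: no successors, so ◇□p fails. ✗
w1: successors {w0}; □p there: w0:T. ✓
w2: no successors, so ◇□p fails. ✗
w3: successors {w3}; □p there: w3:F. ✗
w4: successors {w0, w4}; □p there: w0:T, w4:T. ✓
— 2 worlds.
For ◇¬◇p:
w0: no successors, so ◇¬◇p fails. ✗
w1: successors {w0}; ¬◇p there: w0:T. ✓
w2: no successors, so ◇¬◇p fails. ✗
w3: successors {w3}; ¬◇p there: w3:T. ✓
w4: successors {w0, w4}; ¬◇p there: w0:T, w4:F. ✓
— 3 worlds.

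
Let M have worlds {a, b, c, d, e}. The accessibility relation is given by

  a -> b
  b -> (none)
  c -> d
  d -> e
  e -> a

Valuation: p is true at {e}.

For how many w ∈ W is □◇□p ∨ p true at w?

a: □◇□p is F, p is F. ✗
b: □◇□p is T, p is F. ✓
c: □◇□p is F, p is F. ✗
d: □◇□p is F, p is F. ✗
e: □◇□p is T, p is T. ✓
Satisfying worlds: {b, e}.

2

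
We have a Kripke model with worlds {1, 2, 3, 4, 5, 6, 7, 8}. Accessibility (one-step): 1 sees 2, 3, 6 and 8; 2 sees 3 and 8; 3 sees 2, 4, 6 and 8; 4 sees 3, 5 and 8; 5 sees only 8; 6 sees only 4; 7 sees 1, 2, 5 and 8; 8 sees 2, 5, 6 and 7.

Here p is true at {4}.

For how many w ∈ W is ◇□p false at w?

5

1: successors {2, 3, 6, 8}; □p there: 2:F, 3:F, 6:T, 8:F. ✓
2: successors {3, 8}; □p there: 3:F, 8:F. ✗
3: successors {2, 4, 6, 8}; □p there: 2:F, 4:F, 6:T, 8:F. ✓
4: successors {3, 5, 8}; □p there: 3:F, 5:F, 8:F. ✗
5: successors {8}; □p there: 8:F. ✗
6: successors {4}; □p there: 4:F. ✗
7: successors {1, 2, 5, 8}; □p there: 1:F, 2:F, 5:F, 8:F. ✗
8: successors {2, 5, 6, 7}; □p there: 2:F, 5:F, 6:T, 7:F. ✓
Satisfying worlds: {1, 3, 8}.
So ◇□p fails at the other 5 worlds.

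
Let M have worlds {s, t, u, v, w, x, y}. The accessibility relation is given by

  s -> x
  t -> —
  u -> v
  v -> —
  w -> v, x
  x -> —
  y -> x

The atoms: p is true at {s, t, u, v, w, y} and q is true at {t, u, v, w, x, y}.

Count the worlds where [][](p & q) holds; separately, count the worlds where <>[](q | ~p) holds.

For [][](p & q):
s: successors {x}; [](p & q) there: x:T. ✓
t: no successors, so [][](p & q) holds vacuously. ✓
u: successors {v}; [](p & q) there: v:T. ✓
v: no successors, so [][](p & q) holds vacuously. ✓
w: successors {v, x}; [](p & q) there: v:T, x:T. ✓
x: no successors, so [][](p & q) holds vacuously. ✓
y: successors {x}; [](p & q) there: x:T. ✓
— 7 worlds.
For <>[](q | ~p):
s: successors {x}; [](q | ~p) there: x:T. ✓
t: no successors, so <>[](q | ~p) fails. ✗
u: successors {v}; [](q | ~p) there: v:T. ✓
v: no successors, so <>[](q | ~p) fails. ✗
w: successors {v, x}; [](q | ~p) there: v:T, x:T. ✓
x: no successors, so <>[](q | ~p) fails. ✗
y: successors {x}; [](q | ~p) there: x:T. ✓
— 4 worlds.

7 and 4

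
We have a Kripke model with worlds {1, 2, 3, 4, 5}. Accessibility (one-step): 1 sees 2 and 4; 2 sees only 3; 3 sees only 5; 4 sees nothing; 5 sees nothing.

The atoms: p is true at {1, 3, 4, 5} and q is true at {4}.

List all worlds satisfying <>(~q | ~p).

1: successors {2, 4}; ~q | ~p there: 2:T, 4:F. ✓
2: successors {3}; ~q | ~p there: 3:T. ✓
3: successors {5}; ~q | ~p there: 5:T. ✓
4: no successors, so <>(~q | ~p) fails. ✗
5: no successors, so <>(~q | ~p) fails. ✗

{1, 2, 3}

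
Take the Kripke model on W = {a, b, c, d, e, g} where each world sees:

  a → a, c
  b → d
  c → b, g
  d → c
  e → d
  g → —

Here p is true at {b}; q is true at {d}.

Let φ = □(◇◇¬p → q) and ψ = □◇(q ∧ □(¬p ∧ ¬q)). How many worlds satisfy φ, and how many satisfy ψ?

For □(◇◇¬p → q):
a: successors {a, c}; ◇◇¬p → q there: a:F, c:F. ✗
b: successors {d}; ◇◇¬p → q there: d:T. ✓
c: successors {b, g}; ◇◇¬p → q there: b:F, g:T. ✗
d: successors {c}; ◇◇¬p → q there: c:F. ✗
e: successors {d}; ◇◇¬p → q there: d:T. ✓
g: no successors, so □(◇◇¬p → q) holds vacuously. ✓
— 3 worlds.
For □◇(q ∧ □(¬p ∧ ¬q)):
a: successors {a, c}; ◇(q ∧ □(¬p ∧ ¬q)) there: a:F, c:F. ✗
b: successors {d}; ◇(q ∧ □(¬p ∧ ¬q)) there: d:F. ✗
c: successors {b, g}; ◇(q ∧ □(¬p ∧ ¬q)) there: b:T, g:F. ✗
d: successors {c}; ◇(q ∧ □(¬p ∧ ¬q)) there: c:F. ✗
e: successors {d}; ◇(q ∧ □(¬p ∧ ¬q)) there: d:F. ✗
g: no successors, so □◇(q ∧ □(¬p ∧ ¬q)) holds vacuously. ✓
— 1 world.

3 and 1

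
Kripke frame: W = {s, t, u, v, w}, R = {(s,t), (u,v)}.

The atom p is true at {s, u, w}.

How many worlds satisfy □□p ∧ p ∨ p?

s: □□p ∧ p is T, p is T. ✓
t: □□p ∧ p is F, p is F. ✗
u: □□p ∧ p is T, p is T. ✓
v: □□p ∧ p is F, p is F. ✗
w: □□p ∧ p is T, p is T. ✓
Satisfying worlds: {s, u, w}.

3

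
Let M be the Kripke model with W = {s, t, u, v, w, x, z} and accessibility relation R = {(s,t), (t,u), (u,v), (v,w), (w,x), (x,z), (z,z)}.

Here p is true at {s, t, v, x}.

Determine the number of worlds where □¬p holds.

s: successors {t}; ¬p there: t:F. ✗
t: successors {u}; ¬p there: u:T. ✓
u: successors {v}; ¬p there: v:F. ✗
v: successors {w}; ¬p there: w:T. ✓
w: successors {x}; ¬p there: x:F. ✗
x: successors {z}; ¬p there: z:T. ✓
z: successors {z}; ¬p there: z:T. ✓
Satisfying worlds: {t, v, x, z}.

4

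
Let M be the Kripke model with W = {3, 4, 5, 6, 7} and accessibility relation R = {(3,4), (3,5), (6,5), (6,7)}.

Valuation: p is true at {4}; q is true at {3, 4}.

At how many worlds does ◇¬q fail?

3

3: successors {4, 5}; ¬q there: 4:F, 5:T. ✓
4: no successors, so ◇¬q fails. ✗
5: no successors, so ◇¬q fails. ✗
6: successors {5, 7}; ¬q there: 5:T, 7:T. ✓
7: no successors, so ◇¬q fails. ✗
Satisfying worlds: {3, 6}.
So ◇¬q fails at the other 3 worlds.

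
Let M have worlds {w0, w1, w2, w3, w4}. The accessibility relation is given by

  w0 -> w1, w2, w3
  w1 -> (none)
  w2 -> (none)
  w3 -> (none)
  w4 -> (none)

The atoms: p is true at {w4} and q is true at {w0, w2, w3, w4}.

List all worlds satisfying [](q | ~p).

{w0, w1, w2, w3, w4}

w0: successors {w1, w2, w3}; q | ~p there: w1:T, w2:T, w3:T. ✓
w1: no successors, so [](q | ~p) holds vacuously. ✓
w2: no successors, so [](q | ~p) holds vacuously. ✓
w3: no successors, so [](q | ~p) holds vacuously. ✓
w4: no successors, so [](q | ~p) holds vacuously. ✓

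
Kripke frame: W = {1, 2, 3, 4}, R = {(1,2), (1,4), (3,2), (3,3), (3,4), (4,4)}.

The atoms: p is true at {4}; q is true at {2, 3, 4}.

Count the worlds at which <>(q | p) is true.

1: successors {2, 4}; q | p there: 2:T, 4:T. ✓
2: no successors, so <>(q | p) fails. ✗
3: successors {2, 3, 4}; q | p there: 2:T, 3:T, 4:T. ✓
4: successors {4}; q | p there: 4:T. ✓
Satisfying worlds: {1, 3, 4}.

3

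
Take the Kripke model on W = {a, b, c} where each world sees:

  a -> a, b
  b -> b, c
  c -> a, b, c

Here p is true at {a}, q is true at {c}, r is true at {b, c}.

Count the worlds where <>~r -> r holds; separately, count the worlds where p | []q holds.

2 and 1

For <>~r -> r:
a: <>~r is T, r is F. ✗
b: <>~r is F, r is T. ✓
c: <>~r is T, r is T. ✓
— 2 worlds.
For p | []q:
a: p is T, []q is F. ✓
b: p is F, []q is F. ✗
c: p is F, []q is F. ✗
— 1 world.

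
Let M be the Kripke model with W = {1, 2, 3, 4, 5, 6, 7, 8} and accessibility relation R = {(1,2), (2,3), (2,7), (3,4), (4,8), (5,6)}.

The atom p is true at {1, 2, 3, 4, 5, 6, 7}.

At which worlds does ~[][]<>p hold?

{1, 2, 3}

1: [][]<>p is F. ✓
2: [][]<>p is F. ✓
3: [][]<>p is F. ✓
4: [][]<>p is T. ✗
5: [][]<>p is T. ✗
6: [][]<>p is T. ✗
7: [][]<>p is T. ✗
8: [][]<>p is T. ✗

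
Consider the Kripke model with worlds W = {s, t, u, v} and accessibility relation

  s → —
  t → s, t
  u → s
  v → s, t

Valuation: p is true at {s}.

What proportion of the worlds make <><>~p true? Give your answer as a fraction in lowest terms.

s: no successors, so <><>~p fails. ✗
t: successors {s, t}; <>~p there: s:F, t:T. ✓
u: successors {s}; <>~p there: s:F. ✗
v: successors {s, t}; <>~p there: s:F, t:T. ✓
That's 2 of 4 worlds, so 2/4 = 1/2.

1/2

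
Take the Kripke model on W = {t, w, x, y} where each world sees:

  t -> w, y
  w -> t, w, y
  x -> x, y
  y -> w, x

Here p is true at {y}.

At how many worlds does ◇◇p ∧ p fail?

t: ◇◇p is T, p is F. ✗
w: ◇◇p is T, p is F. ✗
x: ◇◇p is T, p is F. ✗
y: ◇◇p is T, p is T. ✓
Satisfying worlds: {y}.
So ◇◇p ∧ p fails at the other 3 worlds.

3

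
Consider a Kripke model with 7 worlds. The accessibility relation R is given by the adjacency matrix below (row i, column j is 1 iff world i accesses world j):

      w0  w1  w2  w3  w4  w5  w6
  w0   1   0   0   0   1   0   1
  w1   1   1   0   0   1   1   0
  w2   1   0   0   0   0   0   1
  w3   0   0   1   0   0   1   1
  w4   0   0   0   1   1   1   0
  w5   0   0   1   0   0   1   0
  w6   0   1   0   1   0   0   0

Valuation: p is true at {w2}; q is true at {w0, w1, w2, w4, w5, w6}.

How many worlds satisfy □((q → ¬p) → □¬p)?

w0: successors {w0, w4, w6}; (q → ¬p) → □¬p there: w0:T, w4:T, w6:T. ✓
w1: successors {w0, w1, w4, w5}; (q → ¬p) → □¬p there: w0:T, w1:T, w4:T, w5:F. ✗
w2: successors {w0, w6}; (q → ¬p) → □¬p there: w0:T, w6:T. ✓
w3: successors {w2, w5, w6}; (q → ¬p) → □¬p there: w2:T, w5:F, w6:T. ✗
w4: successors {w3, w4, w5}; (q → ¬p) → □¬p there: w3:F, w4:T, w5:F. ✗
w5: successors {w2, w5}; (q → ¬p) → □¬p there: w2:T, w5:F. ✗
w6: successors {w1, w3}; (q → ¬p) → □¬p there: w1:T, w3:F. ✗
Satisfying worlds: {w0, w2}.

2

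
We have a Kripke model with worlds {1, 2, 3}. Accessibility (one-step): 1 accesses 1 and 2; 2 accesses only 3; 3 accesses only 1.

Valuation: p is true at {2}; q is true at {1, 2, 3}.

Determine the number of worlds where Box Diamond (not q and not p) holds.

0

1: successors {1, 2}; Diamond (not q and not p) there: 1:F, 2:F. ✗
2: successors {3}; Diamond (not q and not p) there: 3:F. ✗
3: successors {1}; Diamond (not q and not p) there: 1:F. ✗
Satisfying worlds: ∅.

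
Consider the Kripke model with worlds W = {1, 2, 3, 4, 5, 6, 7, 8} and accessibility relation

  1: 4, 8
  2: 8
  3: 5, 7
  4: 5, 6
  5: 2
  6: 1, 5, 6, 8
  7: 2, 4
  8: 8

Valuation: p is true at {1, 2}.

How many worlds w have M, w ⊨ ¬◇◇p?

1: ◇◇p is F. ✓
2: ◇◇p is F. ✓
3: ◇◇p is T. ✗
4: ◇◇p is T. ✗
5: ◇◇p is F. ✓
6: ◇◇p is T. ✗
7: ◇◇p is F. ✓
8: ◇◇p is F. ✓
Satisfying worlds: {1, 2, 5, 7, 8}.

5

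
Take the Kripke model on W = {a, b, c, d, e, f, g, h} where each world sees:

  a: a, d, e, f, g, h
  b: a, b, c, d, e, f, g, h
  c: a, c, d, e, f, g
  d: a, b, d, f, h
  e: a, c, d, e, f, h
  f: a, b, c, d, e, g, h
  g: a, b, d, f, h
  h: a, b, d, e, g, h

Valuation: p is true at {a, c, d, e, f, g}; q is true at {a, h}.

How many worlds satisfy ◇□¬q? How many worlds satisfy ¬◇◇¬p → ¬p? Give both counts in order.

For ◇□¬q:
a: successors {a, d, e, f, g, h}; □¬q there: a:F, d:F, e:F, f:F, g:F, h:F. ✗
b: successors {a, b, c, d, e, f, g, h}; □¬q there: a:F, b:F, c:F, d:F, e:F, f:F, g:F, h:F. ✗
c: successors {a, c, d, e, f, g}; □¬q there: a:F, c:F, d:F, e:F, f:F, g:F. ✗
d: successors {a, b, d, f, h}; □¬q there: a:F, b:F, d:F, f:F, h:F. ✗
e: successors {a, c, d, e, f, h}; □¬q there: a:F, c:F, d:F, e:F, f:F, h:F. ✗
f: successors {a, b, c, d, e, g, h}; □¬q there: a:F, b:F, c:F, d:F, e:F, g:F, h:F. ✗
g: successors {a, b, d, f, h}; □¬q there: a:F, b:F, d:F, f:F, h:F. ✗
h: successors {a, b, d, e, g, h}; □¬q there: a:F, b:F, d:F, e:F, g:F, h:F. ✗
— 0 worlds.
For ¬◇◇¬p → ¬p:
a: ¬◇◇¬p is F, ¬p is F. ✓
b: ¬◇◇¬p is F, ¬p is T. ✓
c: ¬◇◇¬p is F, ¬p is F. ✓
d: ¬◇◇¬p is F, ¬p is F. ✓
e: ¬◇◇¬p is F, ¬p is F. ✓
f: ¬◇◇¬p is F, ¬p is F. ✓
g: ¬◇◇¬p is F, ¬p is F. ✓
h: ¬◇◇¬p is F, ¬p is T. ✓
— 8 worlds.

0 and 8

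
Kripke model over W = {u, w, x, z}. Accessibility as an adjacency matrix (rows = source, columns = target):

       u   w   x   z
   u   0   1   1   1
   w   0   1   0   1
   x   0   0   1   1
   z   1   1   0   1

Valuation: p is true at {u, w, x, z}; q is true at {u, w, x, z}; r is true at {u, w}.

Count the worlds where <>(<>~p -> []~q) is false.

u: successors {w, x, z}; <>~p -> []~q there: w:T, x:T, z:T. ✓
w: successors {w, z}; <>~p -> []~q there: w:T, z:T. ✓
x: successors {x, z}; <>~p -> []~q there: x:T, z:T. ✓
z: successors {u, w, z}; <>~p -> []~q there: u:T, w:T, z:T. ✓
Satisfying worlds: {u, w, x, z}.
So <>(<>~p -> []~q) fails at the other 0 worlds.

0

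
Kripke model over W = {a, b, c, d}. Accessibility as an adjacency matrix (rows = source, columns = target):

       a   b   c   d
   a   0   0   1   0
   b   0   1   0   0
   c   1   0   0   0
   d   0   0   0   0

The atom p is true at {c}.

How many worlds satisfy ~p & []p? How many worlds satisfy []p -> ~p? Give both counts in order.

2 and 4

For ~p & []p:
a: ~p is T, []p is T. ✓
b: ~p is T, []p is F. ✗
c: ~p is F, []p is F. ✗
d: ~p is T, []p is T. ✓
— 2 worlds.
For []p -> ~p:
a: []p is T, ~p is T. ✓
b: []p is F, ~p is T. ✓
c: []p is F, ~p is F. ✓
d: []p is T, ~p is T. ✓
— 4 worlds.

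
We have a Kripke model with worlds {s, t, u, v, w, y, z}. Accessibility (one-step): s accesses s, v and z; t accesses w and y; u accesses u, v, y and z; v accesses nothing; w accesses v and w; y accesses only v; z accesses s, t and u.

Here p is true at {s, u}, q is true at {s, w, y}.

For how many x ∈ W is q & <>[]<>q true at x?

3

s: q is T, <>[]<>q is T. ✓
t: q is F, <>[]<>q is F. ✗
u: q is F, <>[]<>q is T. ✗
v: q is F, <>[]<>q is F. ✗
w: q is T, <>[]<>q is T. ✓
y: q is T, <>[]<>q is T. ✓
z: q is F, <>[]<>q is F. ✗
Satisfying worlds: {s, w, y}.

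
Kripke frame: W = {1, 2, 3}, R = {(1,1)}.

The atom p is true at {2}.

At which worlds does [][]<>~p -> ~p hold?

{1, 3}

1: [][]<>~p is T, ~p is T. ✓
2: [][]<>~p is T, ~p is F. ✗
3: [][]<>~p is T, ~p is T. ✓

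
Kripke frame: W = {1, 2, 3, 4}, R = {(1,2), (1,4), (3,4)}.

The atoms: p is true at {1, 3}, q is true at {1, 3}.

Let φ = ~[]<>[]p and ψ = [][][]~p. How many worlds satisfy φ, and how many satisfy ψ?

For ~[]<>[]p:
1: []<>[]p is F. ✓
2: []<>[]p is T. ✗
3: []<>[]p is F. ✓
4: []<>[]p is T. ✗
— 2 worlds.
For [][][]~p:
1: successors {2, 4}; [][]~p there: 2:T, 4:T. ✓
2: no successors, so [][][]~p holds vacuously. ✓
3: successors {4}; [][]~p there: 4:T. ✓
4: no successors, so [][][]~p holds vacuously. ✓
— 4 worlds.

2 and 4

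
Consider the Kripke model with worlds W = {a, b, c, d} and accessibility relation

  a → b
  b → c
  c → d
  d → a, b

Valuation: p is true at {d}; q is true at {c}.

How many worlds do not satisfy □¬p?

1

a: successors {b}; ¬p there: b:T. ✓
b: successors {c}; ¬p there: c:T. ✓
c: successors {d}; ¬p there: d:F. ✗
d: successors {a, b}; ¬p there: a:T, b:T. ✓
Satisfying worlds: {a, b, d}.
So □¬p fails at the other 1 world.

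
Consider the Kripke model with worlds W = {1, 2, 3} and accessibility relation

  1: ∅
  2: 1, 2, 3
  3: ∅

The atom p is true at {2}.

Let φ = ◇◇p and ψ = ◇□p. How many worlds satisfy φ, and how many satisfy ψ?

1 and 1

For ◇◇p:
1: no successors, so ◇◇p fails. ✗
2: successors {1, 2, 3}; ◇p there: 1:F, 2:T, 3:F. ✓
3: no successors, so ◇◇p fails. ✗
— 1 world.
For ◇□p:
1: no successors, so ◇□p fails. ✗
2: successors {1, 2, 3}; □p there: 1:T, 2:F, 3:T. ✓
3: no successors, so ◇□p fails. ✗
— 1 world.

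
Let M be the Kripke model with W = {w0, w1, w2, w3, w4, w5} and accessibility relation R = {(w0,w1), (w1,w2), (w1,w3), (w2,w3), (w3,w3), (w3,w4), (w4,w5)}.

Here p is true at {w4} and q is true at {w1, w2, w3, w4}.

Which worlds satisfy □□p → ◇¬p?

w0: □□p is F, ◇¬p is T. ✓
w1: □□p is F, ◇¬p is T. ✓
w2: □□p is F, ◇¬p is T. ✓
w3: □□p is F, ◇¬p is T. ✓
w4: □□p is T, ◇¬p is T. ✓
w5: □□p is T, ◇¬p is F. ✗

{w0, w1, w2, w3, w4}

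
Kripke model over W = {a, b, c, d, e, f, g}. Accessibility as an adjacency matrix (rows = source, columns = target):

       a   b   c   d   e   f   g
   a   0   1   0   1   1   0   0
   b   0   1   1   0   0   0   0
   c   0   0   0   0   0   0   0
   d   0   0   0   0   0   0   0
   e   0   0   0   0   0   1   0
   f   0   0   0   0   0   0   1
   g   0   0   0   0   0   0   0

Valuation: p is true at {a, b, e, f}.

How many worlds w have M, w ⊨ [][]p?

4

a: successors {b, d, e}; []p there: b:F, d:T, e:T. ✗
b: successors {b, c}; []p there: b:F, c:T. ✗
c: no successors, so [][]p holds vacuously. ✓
d: no successors, so [][]p holds vacuously. ✓
e: successors {f}; []p there: f:F. ✗
f: successors {g}; []p there: g:T. ✓
g: no successors, so [][]p holds vacuously. ✓
Satisfying worlds: {c, d, f, g}.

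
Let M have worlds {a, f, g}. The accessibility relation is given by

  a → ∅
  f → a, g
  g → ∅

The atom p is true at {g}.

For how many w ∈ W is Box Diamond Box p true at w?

2

a: no successors, so Box Diamond Box p holds vacuously. ✓
f: successors {a, g}; Diamond Box p there: a:F, g:F. ✗
g: no successors, so Box Diamond Box p holds vacuously. ✓
Satisfying worlds: {a, g}.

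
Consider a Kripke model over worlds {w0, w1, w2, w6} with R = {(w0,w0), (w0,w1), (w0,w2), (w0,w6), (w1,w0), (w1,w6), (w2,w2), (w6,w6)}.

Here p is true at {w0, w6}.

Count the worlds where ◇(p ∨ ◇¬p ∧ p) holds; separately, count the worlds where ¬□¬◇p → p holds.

For ◇(p ∨ ◇¬p ∧ p):
w0: successors {w0, w1, w2, w6}; p ∨ ◇¬p ∧ p there: w0:T, w1:F, w2:F, w6:T. ✓
w1: successors {w0, w6}; p ∨ ◇¬p ∧ p there: w0:T, w6:T. ✓
w2: successors {w2}; p ∨ ◇¬p ∧ p there: w2:F. ✗
w6: successors {w6}; p ∨ ◇¬p ∧ p there: w6:T. ✓
— 3 worlds.
For ¬□¬◇p → p:
w0: ¬□¬◇p is T, p is T. ✓
w1: ¬□¬◇p is T, p is F. ✗
w2: ¬□¬◇p is F, p is F. ✓
w6: ¬□¬◇p is T, p is T. ✓
— 3 worlds.

3 and 3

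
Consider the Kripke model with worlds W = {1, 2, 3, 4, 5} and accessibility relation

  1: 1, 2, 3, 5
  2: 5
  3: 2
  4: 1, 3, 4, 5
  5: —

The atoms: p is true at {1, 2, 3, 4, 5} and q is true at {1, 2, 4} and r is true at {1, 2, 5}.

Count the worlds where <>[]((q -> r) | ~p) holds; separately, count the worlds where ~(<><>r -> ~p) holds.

For <>[]((q -> r) | ~p):
1: successors {1, 2, 3, 5}; []((q -> r) | ~p) there: 1:T, 2:T, 3:T, 5:T. ✓
2: successors {5}; []((q -> r) | ~p) there: 5:T. ✓
3: successors {2}; []((q -> r) | ~p) there: 2:T. ✓
4: successors {1, 3, 4, 5}; []((q -> r) | ~p) there: 1:T, 3:T, 4:F, 5:T. ✓
5: no successors, so <>[]((q -> r) | ~p) fails. ✗
— 4 worlds.
For ~(<><>r -> ~p):
1: <><>r -> ~p is F. ✓
2: <><>r -> ~p is T. ✗
3: <><>r -> ~p is F. ✓
4: <><>r -> ~p is F. ✓
5: <><>r -> ~p is T. ✗
— 3 worlds.

4 and 3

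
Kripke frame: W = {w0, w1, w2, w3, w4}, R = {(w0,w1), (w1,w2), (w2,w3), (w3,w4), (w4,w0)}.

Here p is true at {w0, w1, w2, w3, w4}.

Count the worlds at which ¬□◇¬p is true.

w0: □◇¬p is F. ✓
w1: □◇¬p is F. ✓
w2: □◇¬p is F. ✓
w3: □◇¬p is F. ✓
w4: □◇¬p is F. ✓
Satisfying worlds: {w0, w1, w2, w3, w4}.

5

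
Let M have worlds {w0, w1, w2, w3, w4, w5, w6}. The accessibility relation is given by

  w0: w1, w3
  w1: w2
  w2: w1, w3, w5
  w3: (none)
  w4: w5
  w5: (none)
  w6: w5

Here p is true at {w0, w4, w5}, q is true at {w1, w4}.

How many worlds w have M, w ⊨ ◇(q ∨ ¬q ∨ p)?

w0: successors {w1, w3}; q ∨ ¬q ∨ p there: w1:T, w3:T. ✓
w1: successors {w2}; q ∨ ¬q ∨ p there: w2:T. ✓
w2: successors {w1, w3, w5}; q ∨ ¬q ∨ p there: w1:T, w3:T, w5:T. ✓
w3: no successors, so ◇(q ∨ ¬q ∨ p) fails. ✗
w4: successors {w5}; q ∨ ¬q ∨ p there: w5:T. ✓
w5: no successors, so ◇(q ∨ ¬q ∨ p) fails. ✗
w6: successors {w5}; q ∨ ¬q ∨ p there: w5:T. ✓
Satisfying worlds: {w0, w1, w2, w4, w6}.

5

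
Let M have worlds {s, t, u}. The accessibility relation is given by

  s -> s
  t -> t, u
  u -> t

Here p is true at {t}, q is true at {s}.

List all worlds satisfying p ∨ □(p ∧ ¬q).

{t, u}

s: p is F, □(p ∧ ¬q) is F. ✗
t: p is T, □(p ∧ ¬q) is F. ✓
u: p is F, □(p ∧ ¬q) is T. ✓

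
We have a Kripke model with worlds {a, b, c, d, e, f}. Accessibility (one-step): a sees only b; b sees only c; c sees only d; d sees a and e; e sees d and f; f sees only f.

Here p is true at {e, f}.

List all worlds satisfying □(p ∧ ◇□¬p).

a: successors {b}; p ∧ ◇□¬p there: b:F. ✗
b: successors {c}; p ∧ ◇□¬p there: c:F. ✗
c: successors {d}; p ∧ ◇□¬p there: d:F. ✗
d: successors {a, e}; p ∧ ◇□¬p there: a:F, e:F. ✗
e: successors {d, f}; p ∧ ◇□¬p there: d:F, f:F. ✗
f: successors {f}; p ∧ ◇□¬p there: f:F. ✗

∅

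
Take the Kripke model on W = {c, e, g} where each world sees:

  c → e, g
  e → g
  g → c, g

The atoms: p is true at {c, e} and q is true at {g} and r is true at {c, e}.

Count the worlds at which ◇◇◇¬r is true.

c: successors {e, g}; ◇◇¬r there: e:T, g:T. ✓
e: successors {g}; ◇◇¬r there: g:T. ✓
g: successors {c, g}; ◇◇¬r there: c:T, g:T. ✓
Satisfying worlds: {c, e, g}.

3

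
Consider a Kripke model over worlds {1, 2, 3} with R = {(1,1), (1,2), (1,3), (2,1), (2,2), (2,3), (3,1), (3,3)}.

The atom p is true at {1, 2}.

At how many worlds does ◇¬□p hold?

3

1: successors {1, 2, 3}; ¬□p there: 1:T, 2:T, 3:T. ✓
2: successors {1, 2, 3}; ¬□p there: 1:T, 2:T, 3:T. ✓
3: successors {1, 3}; ¬□p there: 1:T, 3:T. ✓
Satisfying worlds: {1, 2, 3}.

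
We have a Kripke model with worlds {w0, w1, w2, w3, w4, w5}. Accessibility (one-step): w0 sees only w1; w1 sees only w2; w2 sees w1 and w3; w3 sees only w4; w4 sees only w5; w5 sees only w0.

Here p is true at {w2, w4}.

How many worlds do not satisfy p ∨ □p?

w0: p is F, □p is F. ✗
w1: p is F, □p is T. ✓
w2: p is T, □p is F. ✓
w3: p is F, □p is T. ✓
w4: p is T, □p is F. ✓
w5: p is F, □p is F. ✗
Satisfying worlds: {w1, w2, w3, w4}.
So p ∨ □p fails at the other 2 worlds.

2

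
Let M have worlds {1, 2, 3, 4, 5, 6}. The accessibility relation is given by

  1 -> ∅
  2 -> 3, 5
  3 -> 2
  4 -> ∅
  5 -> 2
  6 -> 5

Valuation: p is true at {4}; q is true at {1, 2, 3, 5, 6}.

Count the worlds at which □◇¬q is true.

2

1: no successors, so □◇¬q holds vacuously. ✓
2: successors {3, 5}; ◇¬q there: 3:F, 5:F. ✗
3: successors {2}; ◇¬q there: 2:F. ✗
4: no successors, so □◇¬q holds vacuously. ✓
5: successors {2}; ◇¬q there: 2:F. ✗
6: successors {5}; ◇¬q there: 5:F. ✗
Satisfying worlds: {1, 4}.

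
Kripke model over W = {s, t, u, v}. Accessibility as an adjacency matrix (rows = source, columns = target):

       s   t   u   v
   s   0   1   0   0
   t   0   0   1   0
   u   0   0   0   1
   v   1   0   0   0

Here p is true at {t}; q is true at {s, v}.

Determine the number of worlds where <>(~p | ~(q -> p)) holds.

3

s: successors {t}; ~p | ~(q -> p) there: t:F. ✗
t: successors {u}; ~p | ~(q -> p) there: u:T. ✓
u: successors {v}; ~p | ~(q -> p) there: v:T. ✓
v: successors {s}; ~p | ~(q -> p) there: s:T. ✓
Satisfying worlds: {t, u, v}.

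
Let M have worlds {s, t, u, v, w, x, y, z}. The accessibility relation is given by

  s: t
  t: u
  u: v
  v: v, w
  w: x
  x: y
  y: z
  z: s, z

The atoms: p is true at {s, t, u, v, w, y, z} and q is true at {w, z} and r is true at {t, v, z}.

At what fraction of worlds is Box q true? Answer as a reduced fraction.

s: successors {t}; q there: t:F. ✗
t: successors {u}; q there: u:F. ✗
u: successors {v}; q there: v:F. ✗
v: successors {v, w}; q there: v:F, w:T. ✗
w: successors {x}; q there: x:F. ✗
x: successors {y}; q there: y:F. ✗
y: successors {z}; q there: z:T. ✓
z: successors {s, z}; q there: s:F, z:T. ✗
That's 1 of 8 worlds, so 1/8.

1/8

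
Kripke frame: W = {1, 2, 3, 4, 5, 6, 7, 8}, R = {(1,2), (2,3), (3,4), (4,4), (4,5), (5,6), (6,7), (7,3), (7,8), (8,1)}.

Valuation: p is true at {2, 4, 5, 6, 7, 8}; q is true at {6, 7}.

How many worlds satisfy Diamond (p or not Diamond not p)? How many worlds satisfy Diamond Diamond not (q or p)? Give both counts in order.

8 and 3

For Diamond (p or not Diamond not p):
1: successors {2}; p or not Diamond not p there: 2:T. ✓
2: successors {3}; p or not Diamond not p there: 3:T. ✓
3: successors {4}; p or not Diamond not p there: 4:T. ✓
4: successors {4, 5}; p or not Diamond not p there: 4:T, 5:T. ✓
5: successors {6}; p or not Diamond not p there: 6:T. ✓
6: successors {7}; p or not Diamond not p there: 7:T. ✓
7: successors {3, 8}; p or not Diamond not p there: 3:T, 8:T. ✓
8: successors {1}; p or not Diamond not p there: 1:T. ✓
— 8 worlds.
For Diamond Diamond not (q or p):
1: successors {2}; Diamond not (q or p) there: 2:T. ✓
2: successors {3}; Diamond not (q or p) there: 3:F. ✗
3: successors {4}; Diamond not (q or p) there: 4:F. ✗
4: successors {4, 5}; Diamond not (q or p) there: 4:F, 5:F. ✗
5: successors {6}; Diamond not (q or p) there: 6:F. ✗
6: successors {7}; Diamond not (q or p) there: 7:T. ✓
7: successors {3, 8}; Diamond not (q or p) there: 3:F, 8:T. ✓
8: successors {1}; Diamond not (q or p) there: 1:F. ✗
— 3 worlds.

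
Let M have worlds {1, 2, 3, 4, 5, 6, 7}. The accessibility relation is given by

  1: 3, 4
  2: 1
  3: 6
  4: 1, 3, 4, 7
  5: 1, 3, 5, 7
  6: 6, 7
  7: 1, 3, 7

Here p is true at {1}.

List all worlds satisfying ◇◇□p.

∅

1: successors {3, 4}; ◇□p there: 3:F, 4:F. ✗
2: successors {1}; ◇□p there: 1:F. ✗
3: successors {6}; ◇□p there: 6:F. ✗
4: successors {1, 3, 4, 7}; ◇□p there: 1:F, 3:F, 4:F, 7:F. ✗
5: successors {1, 3, 5, 7}; ◇□p there: 1:F, 3:F, 5:F, 7:F. ✗
6: successors {6, 7}; ◇□p there: 6:F, 7:F. ✗
7: successors {1, 3, 7}; ◇□p there: 1:F, 3:F, 7:F. ✗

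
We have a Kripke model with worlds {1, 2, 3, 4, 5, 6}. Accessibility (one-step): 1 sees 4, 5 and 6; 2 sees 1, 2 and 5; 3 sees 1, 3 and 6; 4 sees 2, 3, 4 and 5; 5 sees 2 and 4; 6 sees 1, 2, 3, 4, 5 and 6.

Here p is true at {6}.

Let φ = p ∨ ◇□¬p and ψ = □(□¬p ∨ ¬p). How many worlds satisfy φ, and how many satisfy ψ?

5 and 3

For p ∨ ◇□¬p:
1: p is F, ◇□¬p is T. ✓
2: p is F, ◇□¬p is T. ✓
3: p is F, ◇□¬p is F. ✗
4: p is F, ◇□¬p is T. ✓
5: p is F, ◇□¬p is T. ✓
6: p is T, ◇□¬p is T. ✓
— 5 worlds.
For □(□¬p ∨ ¬p):
1: successors {4, 5, 6}; □¬p ∨ ¬p there: 4:T, 5:T, 6:F. ✗
2: successors {1, 2, 5}; □¬p ∨ ¬p there: 1:T, 2:T, 5:T. ✓
3: successors {1, 3, 6}; □¬p ∨ ¬p there: 1:T, 3:T, 6:F. ✗
4: successors {2, 3, 4, 5}; □¬p ∨ ¬p there: 2:T, 3:T, 4:T, 5:T. ✓
5: successors {2, 4}; □¬p ∨ ¬p there: 2:T, 4:T. ✓
6: successors {1, 2, 3, 4, 5, 6}; □¬p ∨ ¬p there: 1:T, 2:T, 3:T, 4:T, 5:T, 6:F. ✗
— 3 worlds.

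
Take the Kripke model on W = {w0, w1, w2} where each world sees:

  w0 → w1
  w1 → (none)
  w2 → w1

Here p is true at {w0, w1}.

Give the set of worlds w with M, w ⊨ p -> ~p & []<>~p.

{w2}

w0: p is T, ~p & []<>~p is F. ✗
w1: p is T, ~p & []<>~p is F. ✗
w2: p is F, ~p & []<>~p is F. ✓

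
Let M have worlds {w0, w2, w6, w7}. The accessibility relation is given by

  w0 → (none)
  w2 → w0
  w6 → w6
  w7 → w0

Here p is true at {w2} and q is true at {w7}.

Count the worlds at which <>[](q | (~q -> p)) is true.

w0: no successors, so <>[](q | (~q -> p)) fails. ✗
w2: successors {w0}; [](q | (~q -> p)) there: w0:T. ✓
w6: successors {w6}; [](q | (~q -> p)) there: w6:F. ✗
w7: successors {w0}; [](q | (~q -> p)) there: w0:T. ✓
Satisfying worlds: {w2, w7}.

2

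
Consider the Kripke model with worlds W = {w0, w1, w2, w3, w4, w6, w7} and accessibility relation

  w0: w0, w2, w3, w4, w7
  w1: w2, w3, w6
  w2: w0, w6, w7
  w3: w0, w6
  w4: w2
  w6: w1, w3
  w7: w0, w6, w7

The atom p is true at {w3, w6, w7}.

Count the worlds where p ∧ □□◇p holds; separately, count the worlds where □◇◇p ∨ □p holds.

For p ∧ □□◇p:
w0: p is F, □□◇p is F. ✗
w1: p is F, □□◇p is T. ✗
w2: p is F, □□◇p is F. ✗
w3: p is T, □□◇p is F. ✗
w4: p is F, □□◇p is T. ✗
w6: p is T, □□◇p is T. ✓
w7: p is T, □□◇p is F. ✗
— 1 world.
For □◇◇p ∨ □p:
w0: □◇◇p is T, □p is F. ✓
w1: □◇◇p is T, □p is F. ✓
w2: □◇◇p is T, □p is F. ✓
w3: □◇◇p is T, □p is F. ✓
w4: □◇◇p is T, □p is F. ✓
w6: □◇◇p is T, □p is F. ✓
w7: □◇◇p is T, □p is F. ✓
— 7 worlds.

1 and 7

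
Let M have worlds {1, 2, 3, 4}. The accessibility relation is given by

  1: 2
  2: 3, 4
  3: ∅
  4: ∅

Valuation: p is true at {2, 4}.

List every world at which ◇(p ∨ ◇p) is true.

{1, 2}

1: successors {2}; p ∨ ◇p there: 2:T. ✓
2: successors {3, 4}; p ∨ ◇p there: 3:F, 4:T. ✓
3: no successors, so ◇(p ∨ ◇p) fails. ✗
4: no successors, so ◇(p ∨ ◇p) fails. ✗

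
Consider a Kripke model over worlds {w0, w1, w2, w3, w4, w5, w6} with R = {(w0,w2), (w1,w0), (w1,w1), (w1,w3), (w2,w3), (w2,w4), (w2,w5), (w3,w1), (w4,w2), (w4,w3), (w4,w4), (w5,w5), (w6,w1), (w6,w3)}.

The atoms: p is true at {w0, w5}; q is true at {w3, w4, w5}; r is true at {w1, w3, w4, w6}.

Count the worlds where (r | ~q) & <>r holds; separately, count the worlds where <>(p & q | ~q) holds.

5 and 7

For (r | ~q) & <>r:
w0: r | ~q is T, <>r is F. ✗
w1: r | ~q is T, <>r is T. ✓
w2: r | ~q is T, <>r is T. ✓
w3: r | ~q is T, <>r is T. ✓
w4: r | ~q is T, <>r is T. ✓
w5: r | ~q is F, <>r is F. ✗
w6: r | ~q is T, <>r is T. ✓
— 5 worlds.
For <>(p & q | ~q):
w0: successors {w2}; p & q | ~q there: w2:T. ✓
w1: successors {w0, w1, w3}; p & q | ~q there: w0:T, w1:T, w3:F. ✓
w2: successors {w3, w4, w5}; p & q | ~q there: w3:F, w4:F, w5:T. ✓
w3: successors {w1}; p & q | ~q there: w1:T. ✓
w4: successors {w2, w3, w4}; p & q | ~q there: w2:T, w3:F, w4:F. ✓
w5: successors {w5}; p & q | ~q there: w5:T. ✓
w6: successors {w1, w3}; p & q | ~q there: w1:T, w3:F. ✓
— 7 worlds.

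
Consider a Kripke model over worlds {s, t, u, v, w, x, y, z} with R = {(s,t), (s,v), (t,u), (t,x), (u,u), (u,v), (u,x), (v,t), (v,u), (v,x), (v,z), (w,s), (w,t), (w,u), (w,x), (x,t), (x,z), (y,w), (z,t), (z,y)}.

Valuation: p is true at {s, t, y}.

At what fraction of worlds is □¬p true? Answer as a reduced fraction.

s: successors {t, v}; ¬p there: t:F, v:T. ✗
t: successors {u, x}; ¬p there: u:T, x:T. ✓
u: successors {u, v, x}; ¬p there: u:T, v:T, x:T. ✓
v: successors {t, u, x, z}; ¬p there: t:F, u:T, x:T, z:T. ✗
w: successors {s, t, u, x}; ¬p there: s:F, t:F, u:T, x:T. ✗
x: successors {t, z}; ¬p there: t:F, z:T. ✗
y: successors {w}; ¬p there: w:T. ✓
z: successors {t, y}; ¬p there: t:F, y:F. ✗
That's 3 of 8 worlds, so 3/8.

3/8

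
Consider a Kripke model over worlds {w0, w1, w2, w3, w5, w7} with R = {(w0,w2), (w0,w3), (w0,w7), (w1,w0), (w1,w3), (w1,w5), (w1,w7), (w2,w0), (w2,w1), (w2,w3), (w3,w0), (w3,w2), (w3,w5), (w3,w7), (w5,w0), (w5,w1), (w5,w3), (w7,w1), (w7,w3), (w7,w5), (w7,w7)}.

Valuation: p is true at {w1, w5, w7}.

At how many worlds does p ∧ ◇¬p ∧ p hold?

w0: p ∧ ◇¬p is F, p is F. ✗
w1: p ∧ ◇¬p is T, p is T. ✓
w2: p ∧ ◇¬p is F, p is F. ✗
w3: p ∧ ◇¬p is F, p is F. ✗
w5: p ∧ ◇¬p is T, p is T. ✓
w7: p ∧ ◇¬p is T, p is T. ✓
Satisfying worlds: {w1, w5, w7}.

3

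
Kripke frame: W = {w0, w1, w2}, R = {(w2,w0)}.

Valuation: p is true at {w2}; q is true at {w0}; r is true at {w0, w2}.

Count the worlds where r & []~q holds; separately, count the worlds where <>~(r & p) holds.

For r & []~q:
w0: r is T, []~q is T. ✓
w1: r is F, []~q is T. ✗
w2: r is T, []~q is F. ✗
— 1 world.
For <>~(r & p):
w0: no successors, so <>~(r & p) fails. ✗
w1: no successors, so <>~(r & p) fails. ✗
w2: successors {w0}; ~(r & p) there: w0:T. ✓
— 1 world.

1 and 1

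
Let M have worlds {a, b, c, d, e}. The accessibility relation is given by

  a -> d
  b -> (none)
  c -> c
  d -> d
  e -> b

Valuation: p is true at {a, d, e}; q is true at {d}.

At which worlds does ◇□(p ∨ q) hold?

a: successors {d}; □(p ∨ q) there: d:T. ✓
b: no successors, so ◇□(p ∨ q) fails. ✗
c: successors {c}; □(p ∨ q) there: c:F. ✗
d: successors {d}; □(p ∨ q) there: d:T. ✓
e: successors {b}; □(p ∨ q) there: b:T. ✓

{a, d, e}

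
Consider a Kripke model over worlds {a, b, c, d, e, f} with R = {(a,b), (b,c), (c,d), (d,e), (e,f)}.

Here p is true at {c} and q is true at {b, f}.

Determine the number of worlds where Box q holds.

3

a: successors {b}; q there: b:T. ✓
b: successors {c}; q there: c:F. ✗
c: successors {d}; q there: d:F. ✗
d: successors {e}; q there: e:F. ✗
e: successors {f}; q there: f:T. ✓
f: no successors, so Box q holds vacuously. ✓
Satisfying worlds: {a, e, f}.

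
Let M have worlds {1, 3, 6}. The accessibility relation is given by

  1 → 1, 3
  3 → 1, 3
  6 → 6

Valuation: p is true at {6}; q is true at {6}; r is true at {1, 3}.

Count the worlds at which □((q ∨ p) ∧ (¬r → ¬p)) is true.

1: successors {1, 3}; (q ∨ p) ∧ (¬r → ¬p) there: 1:F, 3:F. ✗
3: successors {1, 3}; (q ∨ p) ∧ (¬r → ¬p) there: 1:F, 3:F. ✗
6: successors {6}; (q ∨ p) ∧ (¬r → ¬p) there: 6:F. ✗
Satisfying worlds: ∅.

0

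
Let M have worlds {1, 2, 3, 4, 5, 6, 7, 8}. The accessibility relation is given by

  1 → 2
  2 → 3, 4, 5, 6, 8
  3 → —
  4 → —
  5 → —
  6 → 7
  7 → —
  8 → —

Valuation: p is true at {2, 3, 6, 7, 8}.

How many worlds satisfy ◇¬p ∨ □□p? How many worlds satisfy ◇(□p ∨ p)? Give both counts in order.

7 and 3

For ◇¬p ∨ □□p:
1: ◇¬p is F, □□p is F. ✗
2: ◇¬p is T, □□p is T. ✓
3: ◇¬p is F, □□p is T. ✓
4: ◇¬p is F, □□p is T. ✓
5: ◇¬p is F, □□p is T. ✓
6: ◇¬p is F, □□p is T. ✓
7: ◇¬p is F, □□p is T. ✓
8: ◇¬p is F, □□p is T. ✓
— 7 worlds.
For ◇(□p ∨ p):
1: successors {2}; □p ∨ p there: 2:T. ✓
2: successors {3, 4, 5, 6, 8}; □p ∨ p there: 3:T, 4:T, 5:T, 6:T, 8:T. ✓
3: no successors, so ◇(□p ∨ p) fails. ✗
4: no successors, so ◇(□p ∨ p) fails. ✗
5: no successors, so ◇(□p ∨ p) fails. ✗
6: successors {7}; □p ∨ p there: 7:T. ✓
7: no successors, so ◇(□p ∨ p) fails. ✗
8: no successors, so ◇(□p ∨ p) fails. ✗
— 3 worlds.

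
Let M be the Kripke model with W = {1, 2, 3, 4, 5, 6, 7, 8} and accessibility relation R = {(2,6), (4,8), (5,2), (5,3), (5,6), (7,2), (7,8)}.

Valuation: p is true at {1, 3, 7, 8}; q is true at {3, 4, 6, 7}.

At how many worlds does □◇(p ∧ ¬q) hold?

1: no successors, so □◇(p ∧ ¬q) holds vacuously. ✓
2: successors {6}; ◇(p ∧ ¬q) there: 6:F. ✗
3: no successors, so □◇(p ∧ ¬q) holds vacuously. ✓
4: successors {8}; ◇(p ∧ ¬q) there: 8:F. ✗
5: successors {2, 3, 6}; ◇(p ∧ ¬q) there: 2:F, 3:F, 6:F. ✗
6: no successors, so □◇(p ∧ ¬q) holds vacuously. ✓
7: successors {2, 8}; ◇(p ∧ ¬q) there: 2:F, 8:F. ✗
8: no successors, so □◇(p ∧ ¬q) holds vacuously. ✓
Satisfying worlds: {1, 3, 6, 8}.

4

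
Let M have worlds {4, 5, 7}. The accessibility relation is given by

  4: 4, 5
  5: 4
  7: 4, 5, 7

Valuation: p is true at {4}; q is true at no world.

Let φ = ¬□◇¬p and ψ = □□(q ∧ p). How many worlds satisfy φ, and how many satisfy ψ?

2 and 0

For ¬□◇¬p:
4: □◇¬p is F. ✓
5: □◇¬p is T. ✗
7: □◇¬p is F. ✓
— 2 worlds.
For □□(q ∧ p):
4: successors {4, 5}; □(q ∧ p) there: 4:F, 5:F. ✗
5: successors {4}; □(q ∧ p) there: 4:F. ✗
7: successors {4, 5, 7}; □(q ∧ p) there: 4:F, 5:F, 7:F. ✗
— 0 worlds.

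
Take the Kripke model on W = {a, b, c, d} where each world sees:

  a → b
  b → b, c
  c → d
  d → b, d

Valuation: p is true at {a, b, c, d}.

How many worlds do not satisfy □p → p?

0

a: □p is T, p is T. ✓
b: □p is T, p is T. ✓
c: □p is T, p is T. ✓
d: □p is T, p is T. ✓
Satisfying worlds: {a, b, c, d}.
So □p → p fails at the other 0 worlds.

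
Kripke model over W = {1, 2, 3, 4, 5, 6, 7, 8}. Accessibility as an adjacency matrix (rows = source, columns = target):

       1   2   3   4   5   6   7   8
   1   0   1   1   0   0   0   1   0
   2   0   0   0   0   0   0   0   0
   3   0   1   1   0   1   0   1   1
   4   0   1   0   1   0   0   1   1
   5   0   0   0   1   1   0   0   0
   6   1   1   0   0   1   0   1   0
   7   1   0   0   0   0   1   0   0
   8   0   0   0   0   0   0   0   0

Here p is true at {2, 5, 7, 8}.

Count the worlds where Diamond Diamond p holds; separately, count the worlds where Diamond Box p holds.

6 and 4

For Diamond Diamond p:
1: successors {2, 3, 7}; Diamond p there: 2:F, 3:T, 7:F. ✓
2: no successors, so Diamond Diamond p fails. ✗
3: successors {2, 3, 5, 7, 8}; Diamond p there: 2:F, 3:T, 5:T, 7:F, 8:F. ✓
4: successors {2, 4, 7, 8}; Diamond p there: 2:F, 4:T, 7:F, 8:F. ✓
5: successors {4, 5}; Diamond p there: 4:T, 5:T. ✓
6: successors {1, 2, 5, 7}; Diamond p there: 1:T, 2:F, 5:T, 7:F. ✓
7: successors {1, 6}; Diamond p there: 1:T, 6:T. ✓
8: no successors, so Diamond Diamond p fails. ✗
— 6 worlds.
For Diamond Box p:
1: successors {2, 3, 7}; Box p there: 2:T, 3:F, 7:F. ✓
2: no successors, so Diamond Box p fails. ✗
3: successors {2, 3, 5, 7, 8}; Box p there: 2:T, 3:F, 5:F, 7:F, 8:T. ✓
4: successors {2, 4, 7, 8}; Box p there: 2:T, 4:F, 7:F, 8:T. ✓
5: successors {4, 5}; Box p there: 4:F, 5:F. ✗
6: successors {1, 2, 5, 7}; Box p there: 1:F, 2:T, 5:F, 7:F. ✓
7: successors {1, 6}; Box p there: 1:F, 6:F. ✗
8: no successors, so Diamond Box p fails. ✗
— 4 worlds.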